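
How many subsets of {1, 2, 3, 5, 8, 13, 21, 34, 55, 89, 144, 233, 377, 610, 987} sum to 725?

725 = 610+89+21+5 = 610+89+21+3+2 = 610+89+13+8+5 = 610+55+34+21+5 = 377+233+89+21+5 = … (15 more), for 20 in all.

20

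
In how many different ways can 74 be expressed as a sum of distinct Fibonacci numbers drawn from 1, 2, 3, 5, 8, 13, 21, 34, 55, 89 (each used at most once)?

6

Each representation comes from the Zeckendorf form by replacing some F_k with F_{k−1} + F_{k−2} where possible.
74 = 55+13+5+1 = 55+13+3+2+1 = 34+21+13+5+1 = 55+8+5+3+2+1 = … (2 more), for 6 in all.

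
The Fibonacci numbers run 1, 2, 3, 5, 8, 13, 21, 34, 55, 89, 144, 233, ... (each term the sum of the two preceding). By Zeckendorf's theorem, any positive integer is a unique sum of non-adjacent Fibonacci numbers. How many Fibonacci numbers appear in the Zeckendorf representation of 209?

4

209 − 144 = 65
65 − 55 = 10
10 − 8 = 2
2 − 2 = 0
209 = 144 + 55 + 8 + 2, which has 4 terms.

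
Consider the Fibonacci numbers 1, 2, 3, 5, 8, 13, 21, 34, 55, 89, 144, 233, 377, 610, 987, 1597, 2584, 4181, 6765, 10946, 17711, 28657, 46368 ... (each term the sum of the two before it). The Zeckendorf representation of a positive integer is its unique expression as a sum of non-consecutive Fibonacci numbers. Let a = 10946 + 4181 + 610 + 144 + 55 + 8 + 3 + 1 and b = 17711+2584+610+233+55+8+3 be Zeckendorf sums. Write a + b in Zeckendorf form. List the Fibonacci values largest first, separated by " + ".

28657 + 6765 + 1597 + 89 + 34 + 8 + 2

The two numbers are 15948 and 21204, so their sum is 37152.
largest Fibonacci ≤ 37152 is 28657; 37152 − 28657 = 8495
largest Fibonacci ≤ 8495 is 6765; 8495 − 6765 = 1730
largest Fibonacci ≤ 1730 is 1597; 1730 − 1597 = 133
largest Fibonacci ≤ 133 is 89; 133 − 89 = 44
largest Fibonacci ≤ 44 is 34; 44 − 34 = 10
largest Fibonacci ≤ 10 is 8; 10 − 8 = 2
largest Fibonacci ≤ 2 is 2; 2 − 2 = 0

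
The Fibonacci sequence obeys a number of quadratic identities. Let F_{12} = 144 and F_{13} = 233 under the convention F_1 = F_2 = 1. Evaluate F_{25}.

By F_{2k+1} = F_k² + F_{k+1}²: F_{25} = 144² + 233² = 20736 + 54289 = 75025.

75025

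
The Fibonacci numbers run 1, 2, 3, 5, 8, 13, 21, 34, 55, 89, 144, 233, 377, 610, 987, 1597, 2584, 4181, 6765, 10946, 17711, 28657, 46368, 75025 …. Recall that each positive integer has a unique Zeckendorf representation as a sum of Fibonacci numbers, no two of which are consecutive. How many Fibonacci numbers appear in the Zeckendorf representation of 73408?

Greedily peel off the largest Fibonacci term at each step:
take 46368 (≤ 73408); 73408 − 46368 = 27040
take 17711 (≤ 27040); 27040 − 17711 = 9329
take 6765 (≤ 9329); 9329 − 6765 = 2564
take 1597 (≤ 2564); 2564 − 1597 = 967
take 610 (≤ 967); 967 − 610 = 357
take 233 (≤ 357); 357 − 233 = 124
take 89 (≤ 124); 124 − 89 = 35
take 34 (≤ 35); 35 − 34 = 1
take 1 (≤ 1); 1 − 1 = 0
73408 = 46368 + 17711 + 6765 + 1597 + 610 + 233 + 89 + 34 + 1, which has 9 terms.

9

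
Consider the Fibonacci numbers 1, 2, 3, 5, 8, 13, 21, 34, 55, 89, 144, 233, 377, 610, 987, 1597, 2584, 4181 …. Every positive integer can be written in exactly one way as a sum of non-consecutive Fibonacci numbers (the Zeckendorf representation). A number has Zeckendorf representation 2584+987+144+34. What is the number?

2584+987+144+34 = 3749.

3749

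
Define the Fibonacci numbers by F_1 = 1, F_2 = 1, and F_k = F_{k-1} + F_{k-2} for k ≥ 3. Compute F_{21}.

10946

Iterating the recurrence up to F_{14} = 377 and F_{13} = 233:
F_{15} = F_{14} + F_{13} = 377 + 233 = 610
F_{16} = F_{15} + F_{14} = 610 + 377 = 987
F_{17} = F_{16} + F_{15} = 987 + 610 = 1597
F_{18} = F_{17} + F_{16} = 1597 + 987 = 2584
F_{19} = F_{18} + F_{17} = 2584 + 1597 = 4181
F_{20} = F_{19} + F_{18} = 4181 + 2584 = 6765
F_{21} = F_{20} + F_{19} = 6765 + 4181 = 10946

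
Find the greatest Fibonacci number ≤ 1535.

987

987 ≤ 1535 < 1597, so the largest Fibonacci number not exceeding 1535 is 987.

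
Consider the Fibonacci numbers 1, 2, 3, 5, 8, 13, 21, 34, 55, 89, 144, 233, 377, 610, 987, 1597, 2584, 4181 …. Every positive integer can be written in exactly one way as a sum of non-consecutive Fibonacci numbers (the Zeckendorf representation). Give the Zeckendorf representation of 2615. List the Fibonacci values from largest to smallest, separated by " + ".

Greedily peel off the largest Fibonacci term at each step:
largest Fibonacci ≤ 2615 is 2584; 2615 − 2584 = 31
largest Fibonacci ≤ 31 is 21; 31 − 21 = 10
largest Fibonacci ≤ 10 is 8; 10 − 8 = 2
largest Fibonacci ≤ 2 is 2; 2 − 2 = 0
So 2615 = 2584 + 21 + 8 + 2, with no two terms consecutive in the sequence.

2584 + 21 + 8 + 2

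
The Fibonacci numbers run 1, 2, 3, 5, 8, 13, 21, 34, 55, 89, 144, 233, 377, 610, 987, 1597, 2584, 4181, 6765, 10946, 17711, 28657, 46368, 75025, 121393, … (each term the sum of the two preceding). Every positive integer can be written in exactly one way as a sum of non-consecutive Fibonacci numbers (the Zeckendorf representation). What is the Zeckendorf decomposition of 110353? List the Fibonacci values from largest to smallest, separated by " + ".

Greedy algorithm:
take 75025 (≤ 110353); 110353 − 75025 = 35328
take 28657 (≤ 35328); 35328 − 28657 = 6671
take 4181 (≤ 6671); 6671 − 4181 = 2490
take 1597 (≤ 2490); 2490 − 1597 = 893
take 610 (≤ 893); 893 − 610 = 283
take 233 (≤ 283); 283 − 233 = 50
take 34 (≤ 50); 50 − 34 = 16
take 13 (≤ 16); 16 − 13 = 3
take 3 (≤ 3); 3 − 3 = 0
So 110353 = 75025 + 28657 + 4181 + 1597 + 610 + 233 + 34 + 13 + 3, with no two terms consecutive in the sequence.

75025 + 28657 + 4181 + 1597 + 610 + 233 + 34 + 13 + 3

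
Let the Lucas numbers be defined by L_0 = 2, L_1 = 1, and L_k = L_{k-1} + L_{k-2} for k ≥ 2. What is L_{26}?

271443

Iterating the recurrence up to L_{20} = 15127 and L_{19} = 9349:
L_{21} = L_{20} + L_{19} = 15127 + 9349 = 24476
L_{22} = L_{21} + L_{20} = 24476 + 15127 = 39603
L_{23} = L_{22} + L_{21} = 39603 + 24476 = 64079
L_{24} = L_{23} + L_{22} = 64079 + 39603 = 103682
L_{25} = L_{24} + L_{23} = 103682 + 64079 = 167761
L_{26} = L_{25} + L_{24} = 167761 + 103682 = 271443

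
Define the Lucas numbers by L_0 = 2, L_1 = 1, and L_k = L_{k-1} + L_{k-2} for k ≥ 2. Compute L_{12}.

322

Iterating the recurrence up to L_{8} = 47 and L_{7} = 29:
L_{9} = L_{8} + L_{7} = 47 + 29 = 76
L_{10} = L_{9} + L_{8} = 76 + 47 = 123
L_{11} = L_{10} + L_{9} = 123 + 76 = 199
L_{12} = L_{11} + L_{10} = 199 + 123 = 322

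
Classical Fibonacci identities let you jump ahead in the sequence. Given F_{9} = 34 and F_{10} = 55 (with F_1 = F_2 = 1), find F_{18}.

2584

By the doubling identity F_{2k} = F_k(2F_{k+1} − F_k): F_{18} = 34·(2·55 − 34) = 34·76 = 2584.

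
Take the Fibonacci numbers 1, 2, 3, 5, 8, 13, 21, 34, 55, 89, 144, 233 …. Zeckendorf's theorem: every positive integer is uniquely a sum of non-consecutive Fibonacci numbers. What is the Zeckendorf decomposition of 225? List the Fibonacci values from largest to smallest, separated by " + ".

144 + 55 + 21 + 5

subtract 144 from 225: 81 remains
subtract 55 from 81: 26 remains
subtract 21 from 26: 5 remains
subtract 5 from 5: 0 remains
So 225 = 144 + 55 + 21 + 5, with no two terms consecutive in the sequence.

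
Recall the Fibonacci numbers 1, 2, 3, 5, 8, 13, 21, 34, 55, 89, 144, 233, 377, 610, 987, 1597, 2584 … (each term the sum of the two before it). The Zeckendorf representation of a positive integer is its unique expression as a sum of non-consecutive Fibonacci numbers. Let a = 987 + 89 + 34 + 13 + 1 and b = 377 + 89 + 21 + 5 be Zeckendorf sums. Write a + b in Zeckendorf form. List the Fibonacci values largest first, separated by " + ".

The two numbers are 1124 and 492, so their sum is 1616.
Greedily peel off the largest Fibonacci term at each step:
1616 − 1597 = 19
19 − 13 = 6
6 − 5 = 1
1 − 1 = 0

1597 + 13 + 5 + 1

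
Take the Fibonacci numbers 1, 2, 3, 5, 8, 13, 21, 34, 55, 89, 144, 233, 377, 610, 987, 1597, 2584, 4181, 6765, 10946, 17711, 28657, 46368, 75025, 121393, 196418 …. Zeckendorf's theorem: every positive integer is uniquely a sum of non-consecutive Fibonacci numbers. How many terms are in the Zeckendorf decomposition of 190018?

Repeatedly subtract the largest Fibonacci number that fits:
190018: greatest Fibonacci not exceeding it is 121393, leaving 68625
68625: greatest Fibonacci not exceeding it is 46368, leaving 22257
22257: greatest Fibonacci not exceeding it is 17711, leaving 4546
4546: greatest Fibonacci not exceeding it is 4181, leaving 365
365: greatest Fibonacci not exceeding it is 233, leaving 132
132: greatest Fibonacci not exceeding it is 89, leaving 43
43: greatest Fibonacci not exceeding it is 34, leaving 9
9: greatest Fibonacci not exceeding it is 8, leaving 1
1: greatest Fibonacci not exceeding it is 1, leaving 0
190018 = 121393 + 46368 + 17711 + 4181 + 233 + 89 + 34 + 8 + 1, which has 9 terms.

9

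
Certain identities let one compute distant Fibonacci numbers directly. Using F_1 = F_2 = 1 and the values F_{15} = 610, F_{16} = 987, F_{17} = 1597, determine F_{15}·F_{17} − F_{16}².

610·1597 − 987² = 974170 − 974169 = 1. (Cassini's identity: F_{k−1}F_{k+1} − F_k² = (−1)^k.)

1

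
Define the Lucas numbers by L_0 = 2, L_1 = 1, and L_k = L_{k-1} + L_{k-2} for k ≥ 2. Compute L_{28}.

Iterating the recurrence up to L_{24} = 103682 and L_{23} = 64079:
L_{25} = L_{24} + L_{23} = 103682 + 64079 = 167761
L_{26} = L_{25} + L_{24} = 167761 + 103682 = 271443
L_{27} = L_{26} + L_{25} = 271443 + 167761 = 439204
L_{28} = L_{27} + L_{26} = 439204 + 271443 = 710647

710647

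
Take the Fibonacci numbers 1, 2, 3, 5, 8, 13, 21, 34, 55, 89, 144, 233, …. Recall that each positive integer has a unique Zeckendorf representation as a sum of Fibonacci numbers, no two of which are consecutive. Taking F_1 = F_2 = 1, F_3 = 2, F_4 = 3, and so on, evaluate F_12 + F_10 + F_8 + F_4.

F_12 + F_10 + F_8 + F_4 = 144 + 55 + 21 + 3 = 223.

223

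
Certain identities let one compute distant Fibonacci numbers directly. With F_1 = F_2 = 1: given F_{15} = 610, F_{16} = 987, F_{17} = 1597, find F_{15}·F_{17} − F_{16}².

610·1597 − 987² = 974170 − 974169 = 1. (Cassini's identity: F_{k−1}F_{k+1} − F_k² = (−1)^k.)

1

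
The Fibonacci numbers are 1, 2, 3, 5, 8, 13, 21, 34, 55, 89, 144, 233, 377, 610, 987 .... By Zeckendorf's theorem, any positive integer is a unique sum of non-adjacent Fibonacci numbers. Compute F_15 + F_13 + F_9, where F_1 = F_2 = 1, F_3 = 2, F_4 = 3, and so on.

877

F_15 + F_13 + F_9 = 610 + 233 + 34 = 877.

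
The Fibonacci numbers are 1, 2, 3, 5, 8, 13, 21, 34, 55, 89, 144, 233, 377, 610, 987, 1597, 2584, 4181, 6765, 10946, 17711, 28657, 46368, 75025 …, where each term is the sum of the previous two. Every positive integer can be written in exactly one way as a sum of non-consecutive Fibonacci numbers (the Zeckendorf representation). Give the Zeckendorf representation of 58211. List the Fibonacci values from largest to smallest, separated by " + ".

46368 + 10946 + 610 + 233 + 34 + 13 + 5 + 2

Greedily peel off the largest Fibonacci term at each step:
46368 ≤ 58211 < 75025, so take 46368; remainder 11843
10946 ≤ 11843 < 17711, so take 10946; remainder 897
610 ≤ 897 < 987, so take 610; remainder 287
233 ≤ 287 < 377, so take 233; remainder 54
34 ≤ 54 < 55, so take 34; remainder 20
13 ≤ 20 < 21, so take 13; remainder 7
5 ≤ 7 < 8, so take 5; remainder 2
2 ≤ 2 < 3, so take 2; remainder 0
So 58211 = 46368 + 10946 + 610 + 233 + 34 + 13 + 5 + 2, with no two terms consecutive in the sequence.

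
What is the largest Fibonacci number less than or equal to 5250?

4181 ≤ 5250 < 6765, so the largest Fibonacci number not exceeding 5250 is 4181.

4181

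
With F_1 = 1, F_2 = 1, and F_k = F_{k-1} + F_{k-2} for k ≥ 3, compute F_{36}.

Iterating the recurrence up to F_{31} = 1346269 and F_{30} = 832040:
F_{32} = F_{31} + F_{30} = 1346269 + 832040 = 2178309
F_{33} = F_{32} + F_{31} = 2178309 + 1346269 = 3524578
F_{34} = F_{33} + F_{32} = 3524578 + 2178309 = 5702887
F_{35} = F_{34} + F_{33} = 5702887 + 3524578 = 9227465
F_{36} = F_{35} + F_{34} = 9227465 + 5702887 = 14930352

14930352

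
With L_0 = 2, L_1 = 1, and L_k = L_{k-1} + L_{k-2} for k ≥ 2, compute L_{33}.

7881196

Iterating the recurrence up to L_{25} = 167761 and L_{24} = 103682:
L_{26} = L_{25} + L_{24} = 167761 + 103682 = 271443
L_{27} = L_{26} + L_{25} = 271443 + 167761 = 439204
L_{28} = L_{27} + L_{26} = 439204 + 271443 = 710647
L_{29} = L_{28} + L_{27} = 710647 + 439204 = 1149851
L_{30} = L_{29} + L_{28} = 1149851 + 710647 = 1860498
L_{31} = L_{30} + L_{29} = 1860498 + 1149851 = 3010349
L_{32} = L_{31} + L_{30} = 3010349 + 1860498 = 4870847
L_{33} = L_{32} + L_{31} = 4870847 + 3010349 = 7881196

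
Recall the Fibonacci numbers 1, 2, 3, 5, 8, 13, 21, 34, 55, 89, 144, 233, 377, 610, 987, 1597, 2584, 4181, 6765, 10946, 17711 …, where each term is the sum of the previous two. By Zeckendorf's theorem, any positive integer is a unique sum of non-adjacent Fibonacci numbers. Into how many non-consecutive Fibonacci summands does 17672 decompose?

Greedily peel off the largest Fibonacci term at each step:
largest Fibonacci ≤ 17672 is 10946; 17672 − 10946 = 6726
largest Fibonacci ≤ 6726 is 4181; 6726 − 4181 = 2545
largest Fibonacci ≤ 2545 is 1597; 2545 − 1597 = 948
largest Fibonacci ≤ 948 is 610; 948 − 610 = 338
largest Fibonacci ≤ 338 is 233; 338 − 233 = 105
largest Fibonacci ≤ 105 is 89; 105 − 89 = 16
largest Fibonacci ≤ 16 is 13; 16 − 13 = 3
largest Fibonacci ≤ 3 is 3; 3 − 3 = 0
17672 = 10946 + 4181 + 1597 + 610 + 233 + 89 + 13 + 3, which has 8 terms.

8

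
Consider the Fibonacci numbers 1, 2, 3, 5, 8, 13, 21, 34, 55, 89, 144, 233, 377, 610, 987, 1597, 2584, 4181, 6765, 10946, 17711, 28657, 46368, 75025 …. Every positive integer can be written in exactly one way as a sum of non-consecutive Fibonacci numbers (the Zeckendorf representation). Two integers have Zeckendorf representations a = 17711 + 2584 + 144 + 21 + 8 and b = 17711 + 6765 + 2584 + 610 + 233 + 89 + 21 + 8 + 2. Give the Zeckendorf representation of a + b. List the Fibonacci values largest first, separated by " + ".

46368 + 1597 + 377 + 144 + 5

The two numbers are 20468 and 28023, so their sum is 48491.
48491 − 46368 = 2123
2123 − 1597 = 526
526 − 377 = 149
149 − 144 = 5
5 − 5 = 0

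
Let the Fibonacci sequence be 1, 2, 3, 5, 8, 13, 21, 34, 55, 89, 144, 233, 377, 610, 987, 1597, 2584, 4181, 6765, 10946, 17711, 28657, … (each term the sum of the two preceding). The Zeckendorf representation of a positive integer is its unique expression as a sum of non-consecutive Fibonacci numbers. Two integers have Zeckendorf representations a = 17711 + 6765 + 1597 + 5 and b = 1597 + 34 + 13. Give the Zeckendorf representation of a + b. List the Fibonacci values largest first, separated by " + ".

The two numbers are 26078 and 1644, so their sum is 27722.
17711 ≤ 27722 < 28657, so take 17711; remainder 10011
6765 ≤ 10011 < 10946, so take 6765; remainder 3246
2584 ≤ 3246 < 4181, so take 2584; remainder 662
610 ≤ 662 < 987, so take 610; remainder 52
34 ≤ 52 < 55, so take 34; remainder 18
13 ≤ 18 < 21, so take 13; remainder 5
5 ≤ 5 < 8, so take 5; remainder 0

17711 + 6765 + 2584 + 610 + 34 + 13 + 5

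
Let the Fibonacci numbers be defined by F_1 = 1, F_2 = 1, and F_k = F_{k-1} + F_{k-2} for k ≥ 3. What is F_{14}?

Iterating the recurrence up to F_{7} = 13 and F_{6} = 8:
F_{8} = F_{7} + F_{6} = 13 + 8 = 21
F_{9} = F_{8} + F_{7} = 21 + 13 = 34
F_{10} = F_{9} + F_{8} = 34 + 21 = 55
F_{11} = F_{10} + F_{9} = 55 + 34 = 89
F_{12} = F_{11} + F_{10} = 89 + 55 = 144
F_{13} = F_{12} + F_{11} = 144 + 89 = 233
F_{14} = F_{13} + F_{12} = 233 + 144 = 377

377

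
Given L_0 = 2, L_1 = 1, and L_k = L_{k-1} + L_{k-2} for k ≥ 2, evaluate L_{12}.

322

Iterating the recurrence up to L_{7} = 29 and L_{6} = 18:
L_{8} = L_{7} + L_{6} = 29 + 18 = 47
L_{9} = L_{8} + L_{7} = 47 + 29 = 76
L_{10} = L_{9} + L_{8} = 76 + 47 = 123
L_{11} = L_{10} + L_{9} = 123 + 76 = 199
L_{12} = L_{11} + L_{10} = 199 + 123 = 322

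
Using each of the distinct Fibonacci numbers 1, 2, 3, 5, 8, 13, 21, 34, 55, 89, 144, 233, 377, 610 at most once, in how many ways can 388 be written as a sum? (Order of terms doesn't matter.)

388 = 377+8+3 = 377+8+2+1 = 233+144+8+3 = … (10 more), for 13 in all.

13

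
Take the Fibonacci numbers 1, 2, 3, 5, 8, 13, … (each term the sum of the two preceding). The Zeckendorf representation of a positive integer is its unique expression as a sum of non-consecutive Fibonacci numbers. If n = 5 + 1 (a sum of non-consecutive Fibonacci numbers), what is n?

6

5 + 1 = 6.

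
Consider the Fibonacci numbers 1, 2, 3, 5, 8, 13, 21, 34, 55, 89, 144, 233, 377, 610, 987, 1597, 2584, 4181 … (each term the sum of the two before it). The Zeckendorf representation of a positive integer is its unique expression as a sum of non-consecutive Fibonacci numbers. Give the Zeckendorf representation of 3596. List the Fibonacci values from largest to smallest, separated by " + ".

2584 + 987 + 21 + 3 + 1

3596 − 2584 = 1012
1012 − 987 = 25
25 − 21 = 4
4 − 3 = 1
1 − 1 = 0
So 3596 = 2584 + 987 + 21 + 3 + 1, with no two terms consecutive in the sequence.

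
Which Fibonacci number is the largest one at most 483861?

317811 ≤ 483861 < 514229, so the largest Fibonacci number not exceeding 483861 is 317811.

317811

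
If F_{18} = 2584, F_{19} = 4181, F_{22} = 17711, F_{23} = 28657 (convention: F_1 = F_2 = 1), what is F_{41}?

By the addition formula F_{m+n} = F_m F_{n+1} + F_{m−1} F_n with m=19, n=22: F_{41} = 4181·28657 + 2584·17711 = 119814917 + 45765224 = 165580141.

165580141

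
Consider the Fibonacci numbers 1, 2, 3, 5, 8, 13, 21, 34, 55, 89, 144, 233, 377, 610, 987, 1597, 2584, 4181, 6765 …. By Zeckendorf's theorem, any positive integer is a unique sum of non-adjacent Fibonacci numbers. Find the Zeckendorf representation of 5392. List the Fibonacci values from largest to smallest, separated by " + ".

take 4181 (≤ 5392); 5392 − 4181 = 1211
take 987 (≤ 1211); 1211 − 987 = 224
take 144 (≤ 224); 224 − 144 = 80
take 55 (≤ 80); 80 − 55 = 25
take 21 (≤ 25); 25 − 21 = 4
take 3 (≤ 4); 4 − 3 = 1
take 1 (≤ 1); 1 − 1 = 0
So 5392 = 4181 + 987 + 144 + 55 + 21 + 3 + 1, with no two terms consecutive in the sequence.

4181 + 987 + 144 + 55 + 21 + 3 + 1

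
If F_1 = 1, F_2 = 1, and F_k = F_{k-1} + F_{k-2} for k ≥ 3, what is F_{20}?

6765

Iterating the recurrence up to F_{14} = 377 and F_{13} = 233:
F_{15} = F_{14} + F_{13} = 377 + 233 = 610
F_{16} = F_{15} + F_{14} = 610 + 377 = 987
F_{17} = F_{16} + F_{15} = 987 + 610 = 1597
F_{18} = F_{17} + F_{16} = 1597 + 987 = 2584
F_{19} = F_{18} + F_{17} = 2584 + 1597 = 4181
F_{20} = F_{19} + F_{18} = 4181 + 2584 = 6765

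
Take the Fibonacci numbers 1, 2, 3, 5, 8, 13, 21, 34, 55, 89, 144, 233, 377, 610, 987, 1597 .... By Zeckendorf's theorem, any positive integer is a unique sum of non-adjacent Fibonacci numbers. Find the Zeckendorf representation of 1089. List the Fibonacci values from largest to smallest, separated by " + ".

987 + 89 + 13

Repeatedly subtract the largest Fibonacci number that fits:
largest Fibonacci ≤ 1089 is 987; 1089 − 987 = 102
largest Fibonacci ≤ 102 is 89; 102 − 89 = 13
largest Fibonacci ≤ 13 is 13; 13 − 13 = 0
So 1089 = 987 + 89 + 13, with no two terms consecutive in the sequence.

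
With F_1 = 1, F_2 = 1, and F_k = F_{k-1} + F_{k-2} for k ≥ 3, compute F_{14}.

Iterating the recurrence up to F_{6} = 8 and F_{5} = 5:
F_{7} = F_{6} + F_{5} = 8 + 5 = 13
F_{8} = F_{7} + F_{6} = 13 + 8 = 21
F_{9} = F_{8} + F_{7} = 21 + 13 = 34
F_{10} = F_{9} + F_{8} = 34 + 21 = 55
F_{11} = F_{10} + F_{9} = 55 + 34 = 89
F_{12} = F_{11} + F_{10} = 89 + 55 = 144
F_{13} = F_{12} + F_{11} = 144 + 89 = 233
F_{14} = F_{13} + F_{12} = 233 + 144 = 377

377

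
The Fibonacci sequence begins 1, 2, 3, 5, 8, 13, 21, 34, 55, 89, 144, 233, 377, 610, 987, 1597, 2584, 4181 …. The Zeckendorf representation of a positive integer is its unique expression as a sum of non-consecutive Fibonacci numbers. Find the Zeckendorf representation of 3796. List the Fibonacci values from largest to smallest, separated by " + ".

3796: greatest Fibonacci not exceeding it is 2584, leaving 1212
1212: greatest Fibonacci not exceeding it is 987, leaving 225
225: greatest Fibonacci not exceeding it is 144, leaving 81
81: greatest Fibonacci not exceeding it is 55, leaving 26
26: greatest Fibonacci not exceeding it is 21, leaving 5
5: greatest Fibonacci not exceeding it is 5, leaving 0
So 3796 = 2584 + 987 + 144 + 55 + 21 + 5, with no two terms consecutive in the sequence.

2584 + 987 + 144 + 55 + 21 + 5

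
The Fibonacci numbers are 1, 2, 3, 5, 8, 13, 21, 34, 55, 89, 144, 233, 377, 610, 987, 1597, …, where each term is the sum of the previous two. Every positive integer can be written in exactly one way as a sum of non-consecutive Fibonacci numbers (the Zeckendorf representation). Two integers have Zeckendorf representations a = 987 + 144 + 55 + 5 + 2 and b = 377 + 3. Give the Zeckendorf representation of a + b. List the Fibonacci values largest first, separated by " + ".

The two numbers are 1193 and 380, so their sum is 1573.
1573: greatest Fibonacci not exceeding it is 987, leaving 586
586: greatest Fibonacci not exceeding it is 377, leaving 209
209: greatest Fibonacci not exceeding it is 144, leaving 65
65: greatest Fibonacci not exceeding it is 55, leaving 10
10: greatest Fibonacci not exceeding it is 8, leaving 2
2: greatest Fibonacci not exceeding it is 2, leaving 0

987 + 377 + 144 + 55 + 8 + 2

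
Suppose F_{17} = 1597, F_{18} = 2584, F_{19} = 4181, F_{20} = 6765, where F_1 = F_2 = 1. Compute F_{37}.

By the addition formula F_{m+n} = F_m F_{n+1} + F_{m−1} F_n with m=20, n=17: F_{37} = 6765·2584 + 4181·1597 = 17480760 + 6677057 = 24157817.

24157817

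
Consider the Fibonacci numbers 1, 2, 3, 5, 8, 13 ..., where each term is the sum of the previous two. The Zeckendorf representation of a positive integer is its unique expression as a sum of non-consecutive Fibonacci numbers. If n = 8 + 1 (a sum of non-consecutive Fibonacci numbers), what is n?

9

8 + 1 = 9.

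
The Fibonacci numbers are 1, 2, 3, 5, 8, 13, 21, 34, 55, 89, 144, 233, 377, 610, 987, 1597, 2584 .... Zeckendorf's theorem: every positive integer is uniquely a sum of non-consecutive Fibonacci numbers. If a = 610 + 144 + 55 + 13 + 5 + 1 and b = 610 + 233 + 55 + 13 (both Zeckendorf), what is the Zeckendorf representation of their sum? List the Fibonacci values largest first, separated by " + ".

1597 + 89 + 34 + 13 + 5 + 1

The two numbers are 828 and 911, so their sum is 1739.
Greedily peel off the largest Fibonacci term at each step:
1597 ≤ 1739 < 2584, so take 1597; remainder 142
89 ≤ 142 < 144, so take 89; remainder 53
34 ≤ 53 < 55, so take 34; remainder 19
13 ≤ 19 < 21, so take 13; remainder 6
5 ≤ 6 < 8, so take 5; remainder 1
1 ≤ 1 < 2, so take 1; remainder 0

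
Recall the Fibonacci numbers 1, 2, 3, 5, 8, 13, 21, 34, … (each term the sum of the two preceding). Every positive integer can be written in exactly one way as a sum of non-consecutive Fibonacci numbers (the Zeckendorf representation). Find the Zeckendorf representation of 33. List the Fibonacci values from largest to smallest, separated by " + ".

33: greatest Fibonacci not exceeding it is 21, leaving 12
12: greatest Fibonacci not exceeding it is 8, leaving 4
4: greatest Fibonacci not exceeding it is 3, leaving 1
1: greatest Fibonacci not exceeding it is 1, leaving 0
So 33 = 21 + 8 + 3 + 1, with no two terms consecutive in the sequence.

21 + 8 + 3 + 1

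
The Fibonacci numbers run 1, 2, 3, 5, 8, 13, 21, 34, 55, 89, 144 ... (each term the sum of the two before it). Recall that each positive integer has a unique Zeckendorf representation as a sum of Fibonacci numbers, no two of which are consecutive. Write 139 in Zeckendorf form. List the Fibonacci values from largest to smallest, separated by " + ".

89 + 34 + 13 + 3

139 − 89 = 50
50 − 34 = 16
16 − 13 = 3
3 − 3 = 0
So 139 = 89 + 34 + 13 + 3, with no two terms consecutive in the sequence.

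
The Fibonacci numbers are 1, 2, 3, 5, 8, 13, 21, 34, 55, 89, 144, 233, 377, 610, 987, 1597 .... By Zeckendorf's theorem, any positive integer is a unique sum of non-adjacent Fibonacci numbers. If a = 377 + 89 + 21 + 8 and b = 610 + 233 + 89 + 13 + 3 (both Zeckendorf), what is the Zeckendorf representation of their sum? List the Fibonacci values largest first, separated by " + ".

The two numbers are 495 and 948, so their sum is 1443.
Repeatedly subtract the largest Fibonacci number that fits:
987 ≤ 1443 < 1597, so take 987; remainder 456
377 ≤ 456 < 610, so take 377; remainder 79
55 ≤ 79 < 89, so take 55; remainder 24
21 ≤ 24 < 34, so take 21; remainder 3
3 ≤ 3 < 5, so take 3; remainder 0

987 + 377 + 55 + 21 + 3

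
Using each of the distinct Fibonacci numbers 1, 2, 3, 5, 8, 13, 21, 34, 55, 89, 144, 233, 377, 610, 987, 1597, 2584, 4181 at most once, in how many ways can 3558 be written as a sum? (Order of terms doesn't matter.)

3558 = 2584+610+233+89+34+8 = 2584+610+233+89+34+5+3 = 2584+610+233+89+21+13+8 = 2584+610+233+89+34+5+2+1 = 2584+610+233+89+21+13+5+3 = … (25 more), for 30 in all.

30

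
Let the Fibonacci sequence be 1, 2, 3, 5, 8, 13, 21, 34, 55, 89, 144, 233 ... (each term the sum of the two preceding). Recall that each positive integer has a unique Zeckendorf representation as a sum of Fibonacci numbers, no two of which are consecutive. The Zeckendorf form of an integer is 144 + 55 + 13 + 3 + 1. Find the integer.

144 + 55 + 13 + 3 + 1 = 216.

216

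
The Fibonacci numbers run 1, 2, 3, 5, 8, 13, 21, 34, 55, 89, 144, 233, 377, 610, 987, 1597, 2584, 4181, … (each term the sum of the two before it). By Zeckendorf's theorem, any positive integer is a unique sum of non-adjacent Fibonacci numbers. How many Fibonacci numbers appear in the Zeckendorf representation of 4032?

largest Fibonacci ≤ 4032 is 2584; 4032 − 2584 = 1448
largest Fibonacci ≤ 1448 is 987; 1448 − 987 = 461
largest Fibonacci ≤ 461 is 377; 461 − 377 = 84
largest Fibonacci ≤ 84 is 55; 84 − 55 = 29
largest Fibonacci ≤ 29 is 21; 29 − 21 = 8
largest Fibonacci ≤ 8 is 8; 8 − 8 = 0
4032 = 2584 + 987 + 377 + 55 + 21 + 8, which has 6 terms.

6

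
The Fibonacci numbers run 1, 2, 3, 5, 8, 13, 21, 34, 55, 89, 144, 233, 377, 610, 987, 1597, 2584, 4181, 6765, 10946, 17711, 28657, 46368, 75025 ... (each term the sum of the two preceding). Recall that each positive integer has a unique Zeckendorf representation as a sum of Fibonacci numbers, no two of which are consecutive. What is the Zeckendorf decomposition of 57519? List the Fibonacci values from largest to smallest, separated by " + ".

46368 + 10946 + 144 + 55 + 5 + 1

Repeatedly subtract the largest Fibonacci number that fits:
take 46368 (≤ 57519); 57519 − 46368 = 11151
take 10946 (≤ 11151); 11151 − 10946 = 205
take 144 (≤ 205); 205 − 144 = 61
take 55 (≤ 61); 61 − 55 = 6
take 5 (≤ 6); 6 − 5 = 1
take 1 (≤ 1); 1 − 1 = 0
So 57519 = 46368 + 10946 + 144 + 55 + 5 + 1, with no two terms consecutive in the sequence.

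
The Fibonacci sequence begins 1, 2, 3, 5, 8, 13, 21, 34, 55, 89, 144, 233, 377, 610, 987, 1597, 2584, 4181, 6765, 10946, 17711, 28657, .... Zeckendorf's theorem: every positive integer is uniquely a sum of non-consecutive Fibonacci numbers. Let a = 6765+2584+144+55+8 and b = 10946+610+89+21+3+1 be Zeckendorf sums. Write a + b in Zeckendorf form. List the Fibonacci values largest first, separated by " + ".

17711 + 2584 + 610 + 233 + 55 + 21 + 8 + 3 + 1

The two numbers are 9556 and 11670, so their sum is 21226.
Greedy algorithm:
subtract 17711 from 21226: 3515 remains
subtract 2584 from 3515: 931 remains
subtract 610 from 931: 321 remains
subtract 233 from 321: 88 remains
subtract 55 from 88: 33 remains
subtract 21 from 33: 12 remains
subtract 8 from 12: 4 remains
subtract 3 from 4: 1 remains
subtract 1 from 1: 0 remains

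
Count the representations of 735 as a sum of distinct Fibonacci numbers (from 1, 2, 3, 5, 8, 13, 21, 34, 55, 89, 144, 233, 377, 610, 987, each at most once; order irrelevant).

735 = 610+89+34+2 = 610+89+21+13+2 = 377+233+89+34+2 = 610+89+21+8+5+2 = … (8 more), for 12 in all.

12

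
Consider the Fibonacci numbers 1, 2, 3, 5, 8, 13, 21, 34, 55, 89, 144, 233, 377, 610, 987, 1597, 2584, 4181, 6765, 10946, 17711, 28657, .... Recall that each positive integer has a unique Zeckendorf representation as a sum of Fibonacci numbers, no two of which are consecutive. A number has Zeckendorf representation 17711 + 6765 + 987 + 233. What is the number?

25696

17711 + 6765 + 987 + 233 = 25696.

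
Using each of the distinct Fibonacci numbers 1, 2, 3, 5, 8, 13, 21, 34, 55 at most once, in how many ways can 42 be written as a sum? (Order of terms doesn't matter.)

6

42 = 34+8 = 34+5+3 = 21+13+8 = 34+5+2+1 = 21+13+5+3 = … (1 more), for 6 in all.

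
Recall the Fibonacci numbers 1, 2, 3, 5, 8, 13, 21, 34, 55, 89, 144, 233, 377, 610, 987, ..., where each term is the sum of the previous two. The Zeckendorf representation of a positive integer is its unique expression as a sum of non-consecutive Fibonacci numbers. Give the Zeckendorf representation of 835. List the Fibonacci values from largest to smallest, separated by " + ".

835 − 610 = 225
225 − 144 = 81
81 − 55 = 26
26 − 21 = 5
5 − 5 = 0
So 835 = 610 + 144 + 55 + 21 + 5, with no two terms consecutive in the sequence.

610 + 144 + 55 + 21 + 5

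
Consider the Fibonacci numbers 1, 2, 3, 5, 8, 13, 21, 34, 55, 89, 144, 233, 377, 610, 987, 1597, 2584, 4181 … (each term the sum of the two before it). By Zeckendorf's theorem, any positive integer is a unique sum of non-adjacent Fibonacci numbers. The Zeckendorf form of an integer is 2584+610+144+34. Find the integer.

2584+610+144+34 = 3372.

3372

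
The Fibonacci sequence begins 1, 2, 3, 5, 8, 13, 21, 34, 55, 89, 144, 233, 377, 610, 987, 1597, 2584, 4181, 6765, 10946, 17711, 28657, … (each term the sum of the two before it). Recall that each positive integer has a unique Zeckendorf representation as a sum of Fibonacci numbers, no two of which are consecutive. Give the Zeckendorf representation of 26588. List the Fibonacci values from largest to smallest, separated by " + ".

17711 + 6765 + 1597 + 377 + 89 + 34 + 13 + 2

take 17711 (≤ 26588); 26588 − 17711 = 8877
take 6765 (≤ 8877); 8877 − 6765 = 2112
take 1597 (≤ 2112); 2112 − 1597 = 515
take 377 (≤ 515); 515 − 377 = 138
take 89 (≤ 138); 138 − 89 = 49
take 34 (≤ 49); 49 − 34 = 15
take 13 (≤ 15); 15 − 13 = 2
take 2 (≤ 2); 2 − 2 = 0
So 26588 = 17711 + 6765 + 1597 + 377 + 89 + 34 + 13 + 2, with no two terms consecutive in the sequence.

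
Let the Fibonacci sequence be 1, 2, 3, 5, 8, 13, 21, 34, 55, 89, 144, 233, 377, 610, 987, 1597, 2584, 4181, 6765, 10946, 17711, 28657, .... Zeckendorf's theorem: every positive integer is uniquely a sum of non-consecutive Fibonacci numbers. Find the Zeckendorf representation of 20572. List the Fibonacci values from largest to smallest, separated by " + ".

Greedily peel off the largest Fibonacci term at each step:
subtract 17711 from 20572: 2861 remains
subtract 2584 from 2861: 277 remains
subtract 233 from 277: 44 remains
subtract 34 from 44: 10 remains
subtract 8 from 10: 2 remains
subtract 2 from 2: 0 remains
So 20572 = 17711 + 2584 + 233 + 34 + 8 + 2, with no two terms consecutive in the sequence.

17711 + 2584 + 233 + 34 + 8 + 2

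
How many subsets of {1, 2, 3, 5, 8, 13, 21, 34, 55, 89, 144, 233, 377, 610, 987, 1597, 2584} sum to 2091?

2091 = 1597+377+89+21+5+2 = 1597+377+89+13+8+5+2 = 1597+377+55+34+21+5+2 = 1597+233+144+89+21+5+2 = … (12 more), for 16 in all.

16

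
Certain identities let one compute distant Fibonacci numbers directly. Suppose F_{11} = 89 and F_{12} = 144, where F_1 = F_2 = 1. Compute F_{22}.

By the doubling identity F_{2k} = F_k(2F_{k+1} − F_k): F_{22} = 89·(2·144 − 89) = 89·199 = 17711.

17711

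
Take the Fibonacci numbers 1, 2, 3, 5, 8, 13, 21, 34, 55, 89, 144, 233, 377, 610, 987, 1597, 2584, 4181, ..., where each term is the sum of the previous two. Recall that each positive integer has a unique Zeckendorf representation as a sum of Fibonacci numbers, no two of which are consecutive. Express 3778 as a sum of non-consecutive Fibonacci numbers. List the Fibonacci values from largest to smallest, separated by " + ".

2584 + 987 + 144 + 55 + 8

take 2584 (≤ 3778); 3778 − 2584 = 1194
take 987 (≤ 1194); 1194 − 987 = 207
take 144 (≤ 207); 207 − 144 = 63
take 55 (≤ 63); 63 − 55 = 8
take 8 (≤ 8); 8 − 8 = 0
So 3778 = 2584 + 987 + 144 + 55 + 8, with no two terms consecutive in the sequence.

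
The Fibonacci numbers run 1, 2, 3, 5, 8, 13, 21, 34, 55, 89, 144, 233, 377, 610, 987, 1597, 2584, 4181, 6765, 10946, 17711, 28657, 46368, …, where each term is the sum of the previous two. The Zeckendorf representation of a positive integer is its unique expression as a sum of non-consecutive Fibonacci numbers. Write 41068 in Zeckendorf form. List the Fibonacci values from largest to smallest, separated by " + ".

Repeatedly subtract the largest Fibonacci number that fits:
subtract 28657 from 41068: 12411 remains
subtract 10946 from 12411: 1465 remains
subtract 987 from 1465: 478 remains
subtract 377 from 478: 101 remains
subtract 89 from 101: 12 remains
subtract 8 from 12: 4 remains
subtract 3 from 4: 1 remains
subtract 1 from 1: 0 remains
So 41068 = 28657 + 10946 + 987 + 377 + 89 + 8 + 3 + 1, with no two terms consecutive in the sequence.

28657 + 10946 + 987 + 377 + 89 + 8 + 3 + 1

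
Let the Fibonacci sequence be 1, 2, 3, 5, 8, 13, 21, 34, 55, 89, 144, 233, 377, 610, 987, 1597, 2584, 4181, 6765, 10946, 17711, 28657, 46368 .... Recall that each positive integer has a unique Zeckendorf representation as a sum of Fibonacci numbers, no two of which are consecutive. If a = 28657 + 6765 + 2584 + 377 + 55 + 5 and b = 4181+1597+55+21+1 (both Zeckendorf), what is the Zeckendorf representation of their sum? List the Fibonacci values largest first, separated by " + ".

The two numbers are 38443 and 5855, so their sum is 44298.
28657 ≤ 44298 < 46368, so take 28657; remainder 15641
10946 ≤ 15641 < 17711, so take 10946; remainder 4695
4181 ≤ 4695 < 6765, so take 4181; remainder 514
377 ≤ 514 < 610, so take 377; remainder 137
89 ≤ 137 < 144, so take 89; remainder 48
34 ≤ 48 < 55, so take 34; remainder 14
13 ≤ 14 < 21, so take 13; remainder 1
1 ≤ 1 < 2, so take 1; remainder 0

28657 + 10946 + 4181 + 377 + 89 + 34 + 13 + 1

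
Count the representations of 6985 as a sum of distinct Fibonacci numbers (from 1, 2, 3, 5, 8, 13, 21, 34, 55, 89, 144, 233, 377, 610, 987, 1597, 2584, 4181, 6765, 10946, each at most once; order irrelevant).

Starting from the Zeckendorf form and repeatedly splitting a term F_k into F_{k−1} + F_{k−2} (when neither is already used) reaches every representation.
6985 = 6765+144+55+21 = 6765+144+55+13+8 = 4181+2584+144+55+21 = 6765+144+55+13+5+3 = … (39 more), for 43 in all.

43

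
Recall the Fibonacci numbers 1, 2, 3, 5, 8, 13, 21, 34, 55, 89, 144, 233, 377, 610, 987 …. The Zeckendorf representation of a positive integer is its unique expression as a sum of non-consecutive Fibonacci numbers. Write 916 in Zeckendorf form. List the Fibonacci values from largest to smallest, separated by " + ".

610 + 233 + 55 + 13 + 5

610 ≤ 916 < 987, so take 610; remainder 306
233 ≤ 306 < 377, so take 233; remainder 73
55 ≤ 73 < 89, so take 55; remainder 18
13 ≤ 18 < 21, so take 13; remainder 5
5 ≤ 5 < 8, so take 5; remainder 0
So 916 = 610 + 233 + 55 + 13 + 5, with no two terms consecutive in the sequence.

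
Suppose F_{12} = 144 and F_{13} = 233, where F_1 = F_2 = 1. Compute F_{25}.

75025

By F_{2k+1} = F_k² + F_{k+1}²: F_{25} = 144² + 233² = 20736 + 54289 = 75025.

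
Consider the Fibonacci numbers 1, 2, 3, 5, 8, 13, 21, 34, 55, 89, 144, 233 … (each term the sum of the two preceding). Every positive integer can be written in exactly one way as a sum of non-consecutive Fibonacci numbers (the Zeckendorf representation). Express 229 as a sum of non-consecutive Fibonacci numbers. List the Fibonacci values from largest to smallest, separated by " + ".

144 ≤ 229 < 233, so take 144; remainder 85
55 ≤ 85 < 89, so take 55; remainder 30
21 ≤ 30 < 34, so take 21; remainder 9
8 ≤ 9 < 13, so take 8; remainder 1
1 ≤ 1 < 2, so take 1; remainder 0
So 229 = 144 + 55 + 21 + 8 + 1, with no two terms consecutive in the sequence.

144 + 55 + 21 + 8 + 1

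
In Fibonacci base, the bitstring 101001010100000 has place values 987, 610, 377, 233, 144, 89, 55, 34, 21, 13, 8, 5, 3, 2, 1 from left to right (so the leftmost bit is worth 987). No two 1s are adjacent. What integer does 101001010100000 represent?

Summing the place values of the 1 bits: 987 + 377 + 89 + 34 + 13 = 1500.

1500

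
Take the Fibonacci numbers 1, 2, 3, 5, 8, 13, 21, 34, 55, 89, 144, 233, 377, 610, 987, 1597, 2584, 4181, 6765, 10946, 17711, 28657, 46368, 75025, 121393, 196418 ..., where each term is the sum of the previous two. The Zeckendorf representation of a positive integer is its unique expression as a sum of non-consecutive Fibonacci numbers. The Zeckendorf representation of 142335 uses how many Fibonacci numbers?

6

take 121393 (≤ 142335); 142335 − 121393 = 20942
take 17711 (≤ 20942); 20942 − 17711 = 3231
take 2584 (≤ 3231); 3231 − 2584 = 647
take 610 (≤ 647); 647 − 610 = 37
take 34 (≤ 37); 37 − 34 = 3
take 3 (≤ 3); 3 − 3 = 0
142335 = 121393 + 17711 + 2584 + 610 + 34 + 3, which has 6 terms.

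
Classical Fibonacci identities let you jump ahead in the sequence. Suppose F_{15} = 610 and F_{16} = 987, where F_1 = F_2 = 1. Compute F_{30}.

By the doubling identity F_{2k} = F_k(2F_{k+1} − F_k): F_{30} = 610·(2·987 − 610) = 610·1364 = 832040.

832040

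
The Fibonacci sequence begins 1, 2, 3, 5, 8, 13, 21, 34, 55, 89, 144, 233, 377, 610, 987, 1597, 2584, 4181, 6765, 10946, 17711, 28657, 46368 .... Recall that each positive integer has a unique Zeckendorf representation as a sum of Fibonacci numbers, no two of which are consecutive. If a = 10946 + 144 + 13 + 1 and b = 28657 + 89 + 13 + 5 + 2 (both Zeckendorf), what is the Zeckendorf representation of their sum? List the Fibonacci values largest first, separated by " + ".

The two numbers are 11104 and 28766, so their sum is 39870.
Repeatedly subtract the largest Fibonacci number that fits:
28657 ≤ 39870 < 46368, so take 28657; remainder 11213
10946 ≤ 11213 < 17711, so take 10946; remainder 267
233 ≤ 267 < 377, so take 233; remainder 34
34 ≤ 34 < 55, so take 34; remainder 0

28657 + 10946 + 233 + 34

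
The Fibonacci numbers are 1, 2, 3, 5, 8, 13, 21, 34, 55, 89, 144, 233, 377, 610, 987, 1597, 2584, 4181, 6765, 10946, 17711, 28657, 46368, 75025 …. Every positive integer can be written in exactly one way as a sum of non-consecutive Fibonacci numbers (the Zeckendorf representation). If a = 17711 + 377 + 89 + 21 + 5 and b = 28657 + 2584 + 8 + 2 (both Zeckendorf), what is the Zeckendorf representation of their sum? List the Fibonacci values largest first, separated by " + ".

The two numbers are 18203 and 31251, so their sum is 49454.
subtract 46368 from 49454: 3086 remains
subtract 2584 from 3086: 502 remains
subtract 377 from 502: 125 remains
subtract 89 from 125: 36 remains
subtract 34 from 36: 2 remains
subtract 2 from 2: 0 remains

46368 + 2584 + 377 + 89 + 34 + 2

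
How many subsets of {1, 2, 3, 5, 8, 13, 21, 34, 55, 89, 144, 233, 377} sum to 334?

Each representation comes from the Zeckendorf form by replacing some F_k with F_{k−1} + F_{k−2} where possible.
334 = 233+89+8+3+1 = 233+55+34+8+3+1 = 233+55+21+13+8+3+1 = 144+89+55+34+8+3+1 = 144+89+55+21+13+8+3+1 — 5 representations.

5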